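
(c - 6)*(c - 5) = c^2 - 11*c + 30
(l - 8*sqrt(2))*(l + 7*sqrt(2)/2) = l^2 - 9*sqrt(2)*l/2 - 56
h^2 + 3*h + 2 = (h + 1)*(h + 2)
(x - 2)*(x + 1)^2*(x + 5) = x^4 + 5*x^3 - 3*x^2 - 17*x - 10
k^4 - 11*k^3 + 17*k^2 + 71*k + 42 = (k - 7)*(k - 6)*(k + 1)^2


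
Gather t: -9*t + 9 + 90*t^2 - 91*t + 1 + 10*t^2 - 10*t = 100*t^2 - 110*t + 10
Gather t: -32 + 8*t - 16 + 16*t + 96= 24*t + 48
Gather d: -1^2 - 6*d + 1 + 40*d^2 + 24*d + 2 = 40*d^2 + 18*d + 2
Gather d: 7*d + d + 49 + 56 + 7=8*d + 112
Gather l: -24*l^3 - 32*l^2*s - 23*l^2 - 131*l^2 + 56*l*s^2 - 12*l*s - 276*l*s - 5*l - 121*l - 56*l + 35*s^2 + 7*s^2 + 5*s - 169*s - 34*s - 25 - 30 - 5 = -24*l^3 + l^2*(-32*s - 154) + l*(56*s^2 - 288*s - 182) + 42*s^2 - 198*s - 60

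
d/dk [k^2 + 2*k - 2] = 2*k + 2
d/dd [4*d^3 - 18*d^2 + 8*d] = 12*d^2 - 36*d + 8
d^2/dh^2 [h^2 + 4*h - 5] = 2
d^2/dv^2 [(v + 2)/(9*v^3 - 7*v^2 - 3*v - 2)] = 2*(-(v + 2)*(-27*v^2 + 14*v + 3)^2 + (-27*v^2 + 14*v - (v + 2)*(27*v - 7) + 3)*(-9*v^3 + 7*v^2 + 3*v + 2))/(-9*v^3 + 7*v^2 + 3*v + 2)^3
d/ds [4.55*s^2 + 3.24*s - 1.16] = 9.1*s + 3.24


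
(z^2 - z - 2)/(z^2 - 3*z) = (z^2 - z - 2)/(z*(z - 3))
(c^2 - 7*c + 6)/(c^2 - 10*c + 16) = (c^2 - 7*c + 6)/(c^2 - 10*c + 16)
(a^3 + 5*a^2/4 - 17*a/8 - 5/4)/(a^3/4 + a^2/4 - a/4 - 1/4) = (4*a^3 + 5*a^2 - 17*a/2 - 5)/(a^3 + a^2 - a - 1)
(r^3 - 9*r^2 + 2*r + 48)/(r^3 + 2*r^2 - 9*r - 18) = (r - 8)/(r + 3)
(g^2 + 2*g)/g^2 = (g + 2)/g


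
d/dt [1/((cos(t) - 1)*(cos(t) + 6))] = (2*cos(t) + 5)*sin(t)/((cos(t) - 1)^2*(cos(t) + 6)^2)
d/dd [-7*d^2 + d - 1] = 1 - 14*d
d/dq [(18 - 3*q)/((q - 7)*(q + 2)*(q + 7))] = 6*(q^3 - 8*q^2 - 12*q + 196)/(q^6 + 4*q^5 - 94*q^4 - 392*q^3 + 2009*q^2 + 9604*q + 9604)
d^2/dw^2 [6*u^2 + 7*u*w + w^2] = 2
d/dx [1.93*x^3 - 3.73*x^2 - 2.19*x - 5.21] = 5.79*x^2 - 7.46*x - 2.19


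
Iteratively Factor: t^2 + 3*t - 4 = (t + 4)*(t - 1)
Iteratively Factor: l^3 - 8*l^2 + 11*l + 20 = (l - 5)*(l^2 - 3*l - 4) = (l - 5)*(l - 4)*(l + 1)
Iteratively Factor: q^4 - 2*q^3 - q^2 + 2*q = (q - 1)*(q^3 - q^2 - 2*q) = (q - 2)*(q - 1)*(q^2 + q) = (q - 2)*(q - 1)*(q + 1)*(q)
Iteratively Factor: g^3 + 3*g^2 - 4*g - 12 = (g - 2)*(g^2 + 5*g + 6) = (g - 2)*(g + 3)*(g + 2)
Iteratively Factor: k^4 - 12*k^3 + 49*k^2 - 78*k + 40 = (k - 4)*(k^3 - 8*k^2 + 17*k - 10) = (k - 5)*(k - 4)*(k^2 - 3*k + 2) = (k - 5)*(k - 4)*(k - 1)*(k - 2)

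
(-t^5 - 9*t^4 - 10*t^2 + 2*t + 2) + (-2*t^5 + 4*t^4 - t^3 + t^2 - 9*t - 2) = -3*t^5 - 5*t^4 - t^3 - 9*t^2 - 7*t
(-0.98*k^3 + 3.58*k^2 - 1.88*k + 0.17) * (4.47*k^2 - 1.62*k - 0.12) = -4.3806*k^5 + 17.5902*k^4 - 14.0856*k^3 + 3.3759*k^2 - 0.0498000000000001*k - 0.0204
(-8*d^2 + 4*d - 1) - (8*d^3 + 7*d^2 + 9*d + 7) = -8*d^3 - 15*d^2 - 5*d - 8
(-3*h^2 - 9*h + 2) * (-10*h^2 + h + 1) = 30*h^4 + 87*h^3 - 32*h^2 - 7*h + 2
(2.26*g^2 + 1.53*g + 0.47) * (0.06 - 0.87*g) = -1.9662*g^3 - 1.1955*g^2 - 0.3171*g + 0.0282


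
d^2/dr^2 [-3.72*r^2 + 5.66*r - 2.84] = -7.44000000000000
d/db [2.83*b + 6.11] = 2.83000000000000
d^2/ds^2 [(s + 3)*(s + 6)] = 2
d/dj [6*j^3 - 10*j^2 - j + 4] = 18*j^2 - 20*j - 1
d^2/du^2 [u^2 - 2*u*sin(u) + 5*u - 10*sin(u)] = 2*u*sin(u) + 10*sin(u) - 4*cos(u) + 2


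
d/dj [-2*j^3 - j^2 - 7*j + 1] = -6*j^2 - 2*j - 7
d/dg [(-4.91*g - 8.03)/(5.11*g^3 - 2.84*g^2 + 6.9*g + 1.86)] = (50.1802*g^3 + 109.1555*g^2 - 45.6104*g + 46.2744)/(26.1121*g^6 - 29.0248*g^5 + 78.5836*g^4 - 20.1828*g^3 + 37.0452*g^2 + 25.668*g + 3.4596)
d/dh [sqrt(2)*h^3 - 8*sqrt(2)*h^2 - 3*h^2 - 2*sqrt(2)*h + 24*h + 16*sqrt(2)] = 3*sqrt(2)*h^2 - 16*sqrt(2)*h - 6*h - 2*sqrt(2) + 24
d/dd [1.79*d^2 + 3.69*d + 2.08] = 3.58*d + 3.69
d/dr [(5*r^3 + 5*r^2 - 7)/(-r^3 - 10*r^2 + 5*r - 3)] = (-45*r^4 + 50*r^3 - 41*r^2 - 170*r + 35)/(r^6 + 20*r^5 + 90*r^4 - 94*r^3 + 85*r^2 - 30*r + 9)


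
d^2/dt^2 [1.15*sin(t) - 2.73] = -1.15*sin(t)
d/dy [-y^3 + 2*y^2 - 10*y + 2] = -3*y^2 + 4*y - 10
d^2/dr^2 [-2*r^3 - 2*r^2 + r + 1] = -12*r - 4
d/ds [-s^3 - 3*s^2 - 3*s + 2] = -3*s^2 - 6*s - 3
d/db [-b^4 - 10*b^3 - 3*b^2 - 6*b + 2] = -4*b^3 - 30*b^2 - 6*b - 6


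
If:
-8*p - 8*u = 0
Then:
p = -u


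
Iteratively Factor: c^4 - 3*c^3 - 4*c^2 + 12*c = (c + 2)*(c^3 - 5*c^2 + 6*c) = c*(c + 2)*(c^2 - 5*c + 6) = c*(c - 3)*(c + 2)*(c - 2)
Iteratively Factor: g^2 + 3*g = (g)*(g + 3)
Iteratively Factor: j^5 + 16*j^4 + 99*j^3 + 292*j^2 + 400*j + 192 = (j + 4)*(j^4 + 12*j^3 + 51*j^2 + 88*j + 48) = (j + 4)^2*(j^3 + 8*j^2 + 19*j + 12) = (j + 3)*(j + 4)^2*(j^2 + 5*j + 4) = (j + 1)*(j + 3)*(j + 4)^2*(j + 4)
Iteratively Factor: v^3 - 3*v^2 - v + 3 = (v - 3)*(v^2 - 1) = (v - 3)*(v + 1)*(v - 1)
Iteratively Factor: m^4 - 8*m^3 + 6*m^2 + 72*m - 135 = (m - 3)*(m^3 - 5*m^2 - 9*m + 45) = (m - 3)^2*(m^2 - 2*m - 15) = (m - 5)*(m - 3)^2*(m + 3)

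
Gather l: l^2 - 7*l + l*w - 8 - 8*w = l^2 + l*(w - 7) - 8*w - 8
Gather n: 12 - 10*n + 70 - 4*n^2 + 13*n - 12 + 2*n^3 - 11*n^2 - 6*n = 2*n^3 - 15*n^2 - 3*n + 70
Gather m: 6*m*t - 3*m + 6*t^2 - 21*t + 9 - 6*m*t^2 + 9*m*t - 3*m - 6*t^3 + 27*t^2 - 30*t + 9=m*(-6*t^2 + 15*t - 6) - 6*t^3 + 33*t^2 - 51*t + 18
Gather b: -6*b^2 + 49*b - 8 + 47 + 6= -6*b^2 + 49*b + 45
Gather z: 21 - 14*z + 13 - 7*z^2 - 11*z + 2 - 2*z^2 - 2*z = -9*z^2 - 27*z + 36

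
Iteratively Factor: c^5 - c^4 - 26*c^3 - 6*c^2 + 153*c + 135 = (c + 3)*(c^4 - 4*c^3 - 14*c^2 + 36*c + 45) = (c - 5)*(c + 3)*(c^3 + c^2 - 9*c - 9) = (c - 5)*(c + 1)*(c + 3)*(c^2 - 9) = (c - 5)*(c - 3)*(c + 1)*(c + 3)*(c + 3)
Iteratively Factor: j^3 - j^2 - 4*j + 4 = (j - 2)*(j^2 + j - 2) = (j - 2)*(j + 2)*(j - 1)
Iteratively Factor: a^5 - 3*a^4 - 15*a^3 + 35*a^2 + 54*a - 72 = (a - 4)*(a^4 + a^3 - 11*a^2 - 9*a + 18) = (a - 4)*(a + 3)*(a^3 - 2*a^2 - 5*a + 6) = (a - 4)*(a - 1)*(a + 3)*(a^2 - a - 6) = (a - 4)*(a - 3)*(a - 1)*(a + 3)*(a + 2)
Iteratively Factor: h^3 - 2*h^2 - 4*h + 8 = (h - 2)*(h^2 - 4) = (h - 2)^2*(h + 2)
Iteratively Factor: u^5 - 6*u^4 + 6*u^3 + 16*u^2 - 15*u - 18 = (u - 2)*(u^4 - 4*u^3 - 2*u^2 + 12*u + 9) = (u - 2)*(u + 1)*(u^3 - 5*u^2 + 3*u + 9) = (u - 3)*(u - 2)*(u + 1)*(u^2 - 2*u - 3) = (u - 3)*(u - 2)*(u + 1)^2*(u - 3)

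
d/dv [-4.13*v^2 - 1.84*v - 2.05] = -8.26*v - 1.84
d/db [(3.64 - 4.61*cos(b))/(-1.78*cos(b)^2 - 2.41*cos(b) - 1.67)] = (8.2058*cos(b)^2 - 12.9584*cos(b) - 16.4711)*sin(b)/(3.1684*cos(b)^4 + 8.5796*cos(b)^3 + 11.7533*cos(b)^2 + 8.0494*cos(b) + 2.7889)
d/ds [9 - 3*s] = -3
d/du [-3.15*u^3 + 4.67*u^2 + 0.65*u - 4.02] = -9.45*u^2 + 9.34*u + 0.65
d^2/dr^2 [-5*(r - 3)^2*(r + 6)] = -30*r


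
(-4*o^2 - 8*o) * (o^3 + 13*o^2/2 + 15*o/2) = -4*o^5 - 34*o^4 - 82*o^3 - 60*o^2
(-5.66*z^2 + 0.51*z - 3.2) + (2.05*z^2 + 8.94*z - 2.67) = -3.61*z^2 + 9.45*z - 5.87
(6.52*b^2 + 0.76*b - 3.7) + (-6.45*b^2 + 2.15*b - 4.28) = 0.0699999999999994*b^2 + 2.91*b - 7.98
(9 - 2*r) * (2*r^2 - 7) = -4*r^3 + 18*r^2 + 14*r - 63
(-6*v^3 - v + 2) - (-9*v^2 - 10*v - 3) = -6*v^3 + 9*v^2 + 9*v + 5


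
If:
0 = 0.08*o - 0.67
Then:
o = 8.38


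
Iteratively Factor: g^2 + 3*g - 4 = (g - 1)*(g + 4)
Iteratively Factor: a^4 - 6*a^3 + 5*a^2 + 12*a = (a)*(a^3 - 6*a^2 + 5*a + 12) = a*(a + 1)*(a^2 - 7*a + 12) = a*(a - 3)*(a + 1)*(a - 4)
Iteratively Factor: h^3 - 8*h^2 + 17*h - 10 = (h - 1)*(h^2 - 7*h + 10) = (h - 2)*(h - 1)*(h - 5)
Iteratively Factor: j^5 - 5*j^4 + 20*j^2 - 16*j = (j - 1)*(j^4 - 4*j^3 - 4*j^2 + 16*j) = j*(j - 1)*(j^3 - 4*j^2 - 4*j + 16) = j*(j - 1)*(j + 2)*(j^2 - 6*j + 8) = j*(j - 4)*(j - 1)*(j + 2)*(j - 2)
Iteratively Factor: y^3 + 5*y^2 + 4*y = (y)*(y^2 + 5*y + 4) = y*(y + 1)*(y + 4)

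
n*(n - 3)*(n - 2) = n^3 - 5*n^2 + 6*n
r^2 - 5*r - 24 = (r - 8)*(r + 3)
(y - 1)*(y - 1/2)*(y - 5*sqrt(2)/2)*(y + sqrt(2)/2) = y^4 - 2*sqrt(2)*y^3 - 3*y^3/2 - 2*y^2 + 3*sqrt(2)*y^2 - sqrt(2)*y + 15*y/4 - 5/4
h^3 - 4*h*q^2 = h*(h - 2*q)*(h + 2*q)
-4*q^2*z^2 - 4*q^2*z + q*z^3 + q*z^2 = z*(-4*q + z)*(q*z + q)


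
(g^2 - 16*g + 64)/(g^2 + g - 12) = (g^2 - 16*g + 64)/(g^2 + g - 12)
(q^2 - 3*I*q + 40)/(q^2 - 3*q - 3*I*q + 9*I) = (q^2 - 3*I*q + 40)/(q^2 - 3*q - 3*I*q + 9*I)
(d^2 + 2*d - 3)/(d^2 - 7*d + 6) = (d + 3)/(d - 6)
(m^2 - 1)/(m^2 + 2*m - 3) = (m + 1)/(m + 3)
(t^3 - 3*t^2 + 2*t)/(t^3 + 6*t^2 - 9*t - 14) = t*(t - 1)/(t^2 + 8*t + 7)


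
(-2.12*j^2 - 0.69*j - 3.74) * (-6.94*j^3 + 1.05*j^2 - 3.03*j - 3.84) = 14.7128*j^5 + 2.5626*j^4 + 31.6547*j^3 + 6.3045*j^2 + 13.9818*j + 14.3616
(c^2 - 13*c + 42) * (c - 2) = c^3 - 15*c^2 + 68*c - 84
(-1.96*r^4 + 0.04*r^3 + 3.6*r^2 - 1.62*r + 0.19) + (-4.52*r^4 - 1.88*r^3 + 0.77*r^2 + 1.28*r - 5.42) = -6.48*r^4 - 1.84*r^3 + 4.37*r^2 - 0.34*r - 5.23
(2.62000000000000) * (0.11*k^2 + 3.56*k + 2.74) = 0.2882*k^2 + 9.3272*k + 7.1788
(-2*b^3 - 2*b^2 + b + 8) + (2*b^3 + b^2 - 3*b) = -b^2 - 2*b + 8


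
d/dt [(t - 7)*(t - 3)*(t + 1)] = 3*t^2 - 18*t + 11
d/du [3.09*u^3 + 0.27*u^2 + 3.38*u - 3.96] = 9.27*u^2 + 0.54*u + 3.38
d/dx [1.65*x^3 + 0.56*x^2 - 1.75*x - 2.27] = 4.95*x^2 + 1.12*x - 1.75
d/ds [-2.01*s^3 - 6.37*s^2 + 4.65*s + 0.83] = -6.03*s^2 - 12.74*s + 4.65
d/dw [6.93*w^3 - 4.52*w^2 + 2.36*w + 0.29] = 20.79*w^2 - 9.04*w + 2.36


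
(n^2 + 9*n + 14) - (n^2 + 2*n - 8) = 7*n + 22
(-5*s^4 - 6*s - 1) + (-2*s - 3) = -5*s^4 - 8*s - 4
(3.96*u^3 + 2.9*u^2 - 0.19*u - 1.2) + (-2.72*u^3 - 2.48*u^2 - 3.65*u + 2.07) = 1.24*u^3 + 0.42*u^2 - 3.84*u + 0.87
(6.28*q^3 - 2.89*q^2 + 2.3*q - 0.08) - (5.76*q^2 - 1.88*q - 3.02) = 6.28*q^3 - 8.65*q^2 + 4.18*q + 2.94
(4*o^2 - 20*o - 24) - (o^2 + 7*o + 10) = 3*o^2 - 27*o - 34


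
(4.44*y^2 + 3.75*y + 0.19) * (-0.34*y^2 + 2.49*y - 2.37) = -1.5096*y^4 + 9.7806*y^3 - 1.2499*y^2 - 8.4144*y - 0.4503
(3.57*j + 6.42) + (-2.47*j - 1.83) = 1.1*j + 4.59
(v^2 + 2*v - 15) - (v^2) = 2*v - 15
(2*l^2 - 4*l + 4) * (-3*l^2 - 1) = -6*l^4 + 12*l^3 - 14*l^2 + 4*l - 4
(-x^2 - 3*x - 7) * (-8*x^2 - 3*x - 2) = 8*x^4 + 27*x^3 + 67*x^2 + 27*x + 14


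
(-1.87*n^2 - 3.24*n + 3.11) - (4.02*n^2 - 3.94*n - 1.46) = -5.89*n^2 + 0.7*n + 4.57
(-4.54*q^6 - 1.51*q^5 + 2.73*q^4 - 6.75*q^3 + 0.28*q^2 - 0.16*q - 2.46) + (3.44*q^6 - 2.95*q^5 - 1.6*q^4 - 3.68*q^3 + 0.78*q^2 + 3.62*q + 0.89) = -1.1*q^6 - 4.46*q^5 + 1.13*q^4 - 10.43*q^3 + 1.06*q^2 + 3.46*q - 1.57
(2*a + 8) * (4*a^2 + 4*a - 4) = 8*a^3 + 40*a^2 + 24*a - 32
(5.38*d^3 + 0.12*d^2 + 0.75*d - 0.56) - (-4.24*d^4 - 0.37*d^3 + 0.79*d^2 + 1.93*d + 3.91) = 4.24*d^4 + 5.75*d^3 - 0.67*d^2 - 1.18*d - 4.47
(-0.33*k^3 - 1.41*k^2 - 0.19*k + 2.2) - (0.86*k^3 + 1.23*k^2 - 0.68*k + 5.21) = -1.19*k^3 - 2.64*k^2 + 0.49*k - 3.01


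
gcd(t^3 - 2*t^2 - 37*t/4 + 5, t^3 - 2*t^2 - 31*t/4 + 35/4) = t + 5/2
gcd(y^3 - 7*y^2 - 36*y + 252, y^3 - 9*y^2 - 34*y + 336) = y^2 - y - 42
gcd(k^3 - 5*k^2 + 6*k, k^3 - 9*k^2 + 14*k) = k^2 - 2*k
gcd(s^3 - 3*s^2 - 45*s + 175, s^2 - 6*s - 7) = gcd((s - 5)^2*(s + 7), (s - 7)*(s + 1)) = 1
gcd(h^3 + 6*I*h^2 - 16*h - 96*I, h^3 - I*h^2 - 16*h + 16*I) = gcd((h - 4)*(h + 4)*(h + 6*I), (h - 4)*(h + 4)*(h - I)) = h^2 - 16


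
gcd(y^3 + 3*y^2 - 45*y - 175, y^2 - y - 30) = y + 5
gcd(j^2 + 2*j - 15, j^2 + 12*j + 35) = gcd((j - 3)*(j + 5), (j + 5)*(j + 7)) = j + 5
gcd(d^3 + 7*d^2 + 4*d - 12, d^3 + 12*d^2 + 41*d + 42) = d + 2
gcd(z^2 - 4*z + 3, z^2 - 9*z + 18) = z - 3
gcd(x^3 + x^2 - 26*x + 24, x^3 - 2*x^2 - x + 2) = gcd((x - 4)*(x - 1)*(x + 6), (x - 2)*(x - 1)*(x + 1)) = x - 1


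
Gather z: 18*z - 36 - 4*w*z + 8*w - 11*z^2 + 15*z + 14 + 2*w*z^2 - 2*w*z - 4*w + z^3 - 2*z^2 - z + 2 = 4*w + z^3 + z^2*(2*w - 13) + z*(32 - 6*w) - 20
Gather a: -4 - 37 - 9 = -50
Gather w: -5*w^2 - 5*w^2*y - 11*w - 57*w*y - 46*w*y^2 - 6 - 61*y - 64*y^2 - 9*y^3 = w^2*(-5*y - 5) + w*(-46*y^2 - 57*y - 11) - 9*y^3 - 64*y^2 - 61*y - 6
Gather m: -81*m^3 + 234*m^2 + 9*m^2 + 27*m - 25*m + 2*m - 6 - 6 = -81*m^3 + 243*m^2 + 4*m - 12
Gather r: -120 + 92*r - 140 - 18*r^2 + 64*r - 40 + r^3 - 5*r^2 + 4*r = r^3 - 23*r^2 + 160*r - 300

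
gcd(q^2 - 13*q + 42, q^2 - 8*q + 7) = q - 7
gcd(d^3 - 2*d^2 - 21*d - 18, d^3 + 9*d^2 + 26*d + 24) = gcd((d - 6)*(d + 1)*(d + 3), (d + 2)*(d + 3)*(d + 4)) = d + 3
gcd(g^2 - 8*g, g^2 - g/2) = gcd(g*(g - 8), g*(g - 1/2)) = g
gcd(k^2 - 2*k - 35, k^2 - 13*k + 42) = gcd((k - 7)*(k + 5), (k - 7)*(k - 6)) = k - 7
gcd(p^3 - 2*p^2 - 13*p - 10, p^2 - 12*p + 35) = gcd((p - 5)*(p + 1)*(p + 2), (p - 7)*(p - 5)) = p - 5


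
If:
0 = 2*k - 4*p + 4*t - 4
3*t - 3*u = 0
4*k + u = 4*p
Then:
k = 3*u/2 - 2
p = 7*u/4 - 2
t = u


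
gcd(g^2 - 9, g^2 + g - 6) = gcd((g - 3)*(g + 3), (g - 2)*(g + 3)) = g + 3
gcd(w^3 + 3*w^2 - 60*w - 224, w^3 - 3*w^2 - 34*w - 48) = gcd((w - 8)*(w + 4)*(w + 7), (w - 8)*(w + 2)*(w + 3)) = w - 8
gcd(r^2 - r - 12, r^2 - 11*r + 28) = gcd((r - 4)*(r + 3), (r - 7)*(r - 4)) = r - 4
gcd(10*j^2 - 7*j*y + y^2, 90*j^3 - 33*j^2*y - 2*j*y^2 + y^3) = -5*j + y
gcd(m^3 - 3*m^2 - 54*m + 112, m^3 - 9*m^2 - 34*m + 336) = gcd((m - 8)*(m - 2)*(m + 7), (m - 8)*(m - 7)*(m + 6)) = m - 8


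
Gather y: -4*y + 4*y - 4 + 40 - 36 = 0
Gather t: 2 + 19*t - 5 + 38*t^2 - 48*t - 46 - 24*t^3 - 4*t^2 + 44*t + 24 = -24*t^3 + 34*t^2 + 15*t - 25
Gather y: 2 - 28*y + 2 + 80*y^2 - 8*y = 80*y^2 - 36*y + 4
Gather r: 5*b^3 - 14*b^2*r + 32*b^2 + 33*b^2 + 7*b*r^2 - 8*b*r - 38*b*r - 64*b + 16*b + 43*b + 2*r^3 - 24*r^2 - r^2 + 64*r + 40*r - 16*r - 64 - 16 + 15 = 5*b^3 + 65*b^2 - 5*b + 2*r^3 + r^2*(7*b - 25) + r*(-14*b^2 - 46*b + 88) - 65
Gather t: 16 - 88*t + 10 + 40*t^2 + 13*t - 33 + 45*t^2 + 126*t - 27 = 85*t^2 + 51*t - 34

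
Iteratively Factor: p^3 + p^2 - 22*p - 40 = (p + 2)*(p^2 - p - 20) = (p + 2)*(p + 4)*(p - 5)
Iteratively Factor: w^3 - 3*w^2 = (w)*(w^2 - 3*w) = w^2*(w - 3)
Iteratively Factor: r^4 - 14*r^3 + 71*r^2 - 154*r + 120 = (r - 3)*(r^3 - 11*r^2 + 38*r - 40) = (r - 4)*(r - 3)*(r^2 - 7*r + 10) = (r - 4)*(r - 3)*(r - 2)*(r - 5)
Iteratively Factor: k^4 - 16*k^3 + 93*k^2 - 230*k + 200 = (k - 2)*(k^3 - 14*k^2 + 65*k - 100) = (k - 5)*(k - 2)*(k^2 - 9*k + 20) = (k - 5)*(k - 4)*(k - 2)*(k - 5)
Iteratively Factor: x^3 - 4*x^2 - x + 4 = (x + 1)*(x^2 - 5*x + 4) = (x - 4)*(x + 1)*(x - 1)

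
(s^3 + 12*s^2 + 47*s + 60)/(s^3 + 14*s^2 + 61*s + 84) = (s + 5)/(s + 7)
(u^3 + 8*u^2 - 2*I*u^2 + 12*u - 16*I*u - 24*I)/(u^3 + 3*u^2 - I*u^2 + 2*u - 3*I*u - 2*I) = (u^2 + 2*u*(3 - I) - 12*I)/(u^2 + u*(1 - I) - I)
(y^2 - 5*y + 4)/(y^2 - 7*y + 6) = (y - 4)/(y - 6)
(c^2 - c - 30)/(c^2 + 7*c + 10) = (c - 6)/(c + 2)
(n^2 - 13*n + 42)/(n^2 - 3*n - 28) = (n - 6)/(n + 4)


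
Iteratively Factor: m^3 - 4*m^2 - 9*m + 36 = (m - 3)*(m^2 - m - 12) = (m - 3)*(m + 3)*(m - 4)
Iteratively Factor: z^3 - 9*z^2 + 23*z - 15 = (z - 1)*(z^2 - 8*z + 15) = (z - 3)*(z - 1)*(z - 5)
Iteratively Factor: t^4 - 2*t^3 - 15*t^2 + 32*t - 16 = (t - 1)*(t^3 - t^2 - 16*t + 16) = (t - 1)^2*(t^2 - 16) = (t - 1)^2*(t + 4)*(t - 4)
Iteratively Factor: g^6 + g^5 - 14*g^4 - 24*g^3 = (g)*(g^5 + g^4 - 14*g^3 - 24*g^2) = g^2*(g^4 + g^3 - 14*g^2 - 24*g) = g^3*(g^3 + g^2 - 14*g - 24) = g^3*(g - 4)*(g^2 + 5*g + 6) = g^3*(g - 4)*(g + 3)*(g + 2)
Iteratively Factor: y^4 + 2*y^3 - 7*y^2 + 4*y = (y - 1)*(y^3 + 3*y^2 - 4*y) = (y - 1)^2*(y^2 + 4*y) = y*(y - 1)^2*(y + 4)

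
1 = 1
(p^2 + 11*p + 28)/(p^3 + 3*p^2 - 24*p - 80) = (p + 7)/(p^2 - p - 20)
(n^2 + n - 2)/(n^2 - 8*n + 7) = (n + 2)/(n - 7)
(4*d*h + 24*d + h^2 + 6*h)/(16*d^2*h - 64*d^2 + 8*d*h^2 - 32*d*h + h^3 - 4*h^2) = (h + 6)/(4*d*h - 16*d + h^2 - 4*h)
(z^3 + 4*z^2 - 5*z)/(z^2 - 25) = z*(z - 1)/(z - 5)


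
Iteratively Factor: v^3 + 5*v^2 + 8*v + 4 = (v + 2)*(v^2 + 3*v + 2) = (v + 1)*(v + 2)*(v + 2)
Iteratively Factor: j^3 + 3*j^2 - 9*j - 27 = (j - 3)*(j^2 + 6*j + 9) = (j - 3)*(j + 3)*(j + 3)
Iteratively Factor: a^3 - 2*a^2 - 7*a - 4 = (a + 1)*(a^2 - 3*a - 4) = (a - 4)*(a + 1)*(a + 1)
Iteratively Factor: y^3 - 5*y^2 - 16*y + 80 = (y + 4)*(y^2 - 9*y + 20) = (y - 5)*(y + 4)*(y - 4)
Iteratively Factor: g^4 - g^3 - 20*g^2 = (g)*(g^3 - g^2 - 20*g) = g*(g + 4)*(g^2 - 5*g) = g*(g - 5)*(g + 4)*(g)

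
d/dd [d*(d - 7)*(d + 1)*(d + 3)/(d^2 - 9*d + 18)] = 2*(d^5 - 15*d^4 + 63*d^3 + 42*d^2 - 450*d - 189)/(d^4 - 18*d^3 + 117*d^2 - 324*d + 324)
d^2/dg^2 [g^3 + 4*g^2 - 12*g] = 6*g + 8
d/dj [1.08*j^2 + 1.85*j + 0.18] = 2.16*j + 1.85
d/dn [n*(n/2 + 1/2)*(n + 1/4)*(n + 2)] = 2*n^3 + 39*n^2/8 + 11*n/4 + 1/4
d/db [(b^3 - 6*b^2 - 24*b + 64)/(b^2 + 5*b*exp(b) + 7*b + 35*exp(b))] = (3*(b^2 - 4*b - 8)*(b^2 + 5*b*exp(b) + 7*b + 35*exp(b)) - (b^3 - 6*b^2 - 24*b + 64)*(5*b*exp(b) + 2*b + 40*exp(b) + 7))/(b^2 + 5*b*exp(b) + 7*b + 35*exp(b))^2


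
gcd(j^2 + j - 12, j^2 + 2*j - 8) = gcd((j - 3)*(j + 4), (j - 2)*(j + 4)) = j + 4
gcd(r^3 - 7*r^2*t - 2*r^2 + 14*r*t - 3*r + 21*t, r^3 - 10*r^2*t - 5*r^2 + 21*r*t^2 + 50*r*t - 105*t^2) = r - 7*t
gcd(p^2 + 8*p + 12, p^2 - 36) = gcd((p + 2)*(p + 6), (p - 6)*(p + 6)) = p + 6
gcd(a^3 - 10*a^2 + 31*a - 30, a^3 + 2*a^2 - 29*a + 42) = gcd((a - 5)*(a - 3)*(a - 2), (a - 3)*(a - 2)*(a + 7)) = a^2 - 5*a + 6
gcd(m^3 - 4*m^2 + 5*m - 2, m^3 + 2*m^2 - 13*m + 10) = m^2 - 3*m + 2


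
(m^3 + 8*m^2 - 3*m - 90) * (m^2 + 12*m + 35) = m^5 + 20*m^4 + 128*m^3 + 154*m^2 - 1185*m - 3150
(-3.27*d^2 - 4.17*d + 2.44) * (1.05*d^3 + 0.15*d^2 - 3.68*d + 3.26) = -3.4335*d^5 - 4.869*d^4 + 13.9701*d^3 + 5.0514*d^2 - 22.5734*d + 7.9544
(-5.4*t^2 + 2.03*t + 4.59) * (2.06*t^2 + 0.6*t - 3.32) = -11.124*t^4 + 0.9418*t^3 + 28.6014*t^2 - 3.9856*t - 15.2388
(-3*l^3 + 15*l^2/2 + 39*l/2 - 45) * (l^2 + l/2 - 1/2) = -3*l^5 + 6*l^4 + 99*l^3/4 - 39*l^2 - 129*l/4 + 45/2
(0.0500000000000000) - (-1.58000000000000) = 1.63000000000000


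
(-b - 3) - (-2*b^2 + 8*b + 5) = 2*b^2 - 9*b - 8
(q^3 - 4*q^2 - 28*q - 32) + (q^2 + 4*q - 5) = q^3 - 3*q^2 - 24*q - 37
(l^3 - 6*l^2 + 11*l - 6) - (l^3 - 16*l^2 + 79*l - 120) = 10*l^2 - 68*l + 114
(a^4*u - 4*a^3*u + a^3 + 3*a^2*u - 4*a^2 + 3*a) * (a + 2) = a^5*u - 2*a^4*u + a^4 - 5*a^3*u - 2*a^3 + 6*a^2*u - 5*a^2 + 6*a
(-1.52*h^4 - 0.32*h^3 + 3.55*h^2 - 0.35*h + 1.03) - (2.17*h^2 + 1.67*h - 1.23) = -1.52*h^4 - 0.32*h^3 + 1.38*h^2 - 2.02*h + 2.26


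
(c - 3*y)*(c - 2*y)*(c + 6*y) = c^3 + c^2*y - 24*c*y^2 + 36*y^3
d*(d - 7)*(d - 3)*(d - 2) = d^4 - 12*d^3 + 41*d^2 - 42*d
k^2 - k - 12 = (k - 4)*(k + 3)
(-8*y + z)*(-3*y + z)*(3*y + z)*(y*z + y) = 72*y^4*z + 72*y^4 - 9*y^3*z^2 - 9*y^3*z - 8*y^2*z^3 - 8*y^2*z^2 + y*z^4 + y*z^3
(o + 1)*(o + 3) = o^2 + 4*o + 3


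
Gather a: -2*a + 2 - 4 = -2*a - 2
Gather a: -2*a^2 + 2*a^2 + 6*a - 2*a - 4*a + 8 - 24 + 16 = 0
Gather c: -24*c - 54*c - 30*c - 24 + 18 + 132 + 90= 216 - 108*c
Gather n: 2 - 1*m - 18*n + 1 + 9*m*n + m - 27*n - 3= n*(9*m - 45)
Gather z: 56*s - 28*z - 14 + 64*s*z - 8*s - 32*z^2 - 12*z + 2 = 48*s - 32*z^2 + z*(64*s - 40) - 12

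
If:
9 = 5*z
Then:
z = 9/5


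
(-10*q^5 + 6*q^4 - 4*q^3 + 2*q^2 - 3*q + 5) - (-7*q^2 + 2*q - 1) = -10*q^5 + 6*q^4 - 4*q^3 + 9*q^2 - 5*q + 6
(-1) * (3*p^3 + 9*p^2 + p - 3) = -3*p^3 - 9*p^2 - p + 3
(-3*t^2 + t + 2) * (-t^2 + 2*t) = 3*t^4 - 7*t^3 + 4*t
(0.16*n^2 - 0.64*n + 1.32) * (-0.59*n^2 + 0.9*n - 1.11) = -0.0944*n^4 + 0.5216*n^3 - 1.5324*n^2 + 1.8984*n - 1.4652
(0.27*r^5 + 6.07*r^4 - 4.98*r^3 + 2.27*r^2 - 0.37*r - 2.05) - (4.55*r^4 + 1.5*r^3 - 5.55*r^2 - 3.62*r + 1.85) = 0.27*r^5 + 1.52*r^4 - 6.48*r^3 + 7.82*r^2 + 3.25*r - 3.9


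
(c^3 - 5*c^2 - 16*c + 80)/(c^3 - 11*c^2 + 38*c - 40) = (c + 4)/(c - 2)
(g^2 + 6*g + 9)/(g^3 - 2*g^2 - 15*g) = (g + 3)/(g*(g - 5))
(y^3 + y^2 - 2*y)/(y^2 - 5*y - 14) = y*(y - 1)/(y - 7)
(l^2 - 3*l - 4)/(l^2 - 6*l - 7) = (l - 4)/(l - 7)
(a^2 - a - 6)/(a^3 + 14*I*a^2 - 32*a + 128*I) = (a^2 - a - 6)/(a^3 + 14*I*a^2 - 32*a + 128*I)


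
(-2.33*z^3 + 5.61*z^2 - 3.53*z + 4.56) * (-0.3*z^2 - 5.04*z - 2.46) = 0.699*z^5 + 10.0602*z^4 - 21.4836*z^3 + 2.6226*z^2 - 14.2986*z - 11.2176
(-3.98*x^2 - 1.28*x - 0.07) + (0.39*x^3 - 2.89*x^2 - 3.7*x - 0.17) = 0.39*x^3 - 6.87*x^2 - 4.98*x - 0.24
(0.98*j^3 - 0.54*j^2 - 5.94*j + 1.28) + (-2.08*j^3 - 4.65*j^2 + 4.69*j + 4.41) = -1.1*j^3 - 5.19*j^2 - 1.25*j + 5.69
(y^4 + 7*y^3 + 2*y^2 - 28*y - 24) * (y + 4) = y^5 + 11*y^4 + 30*y^3 - 20*y^2 - 136*y - 96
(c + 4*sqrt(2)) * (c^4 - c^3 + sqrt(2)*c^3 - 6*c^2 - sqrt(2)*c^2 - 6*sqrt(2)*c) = c^5 - c^4 + 5*sqrt(2)*c^4 - 5*sqrt(2)*c^3 + 2*c^3 - 30*sqrt(2)*c^2 - 8*c^2 - 48*c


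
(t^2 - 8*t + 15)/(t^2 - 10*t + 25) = (t - 3)/(t - 5)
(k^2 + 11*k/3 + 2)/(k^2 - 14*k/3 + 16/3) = (3*k^2 + 11*k + 6)/(3*k^2 - 14*k + 16)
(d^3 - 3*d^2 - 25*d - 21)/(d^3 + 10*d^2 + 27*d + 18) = (d - 7)/(d + 6)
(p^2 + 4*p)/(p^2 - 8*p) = (p + 4)/(p - 8)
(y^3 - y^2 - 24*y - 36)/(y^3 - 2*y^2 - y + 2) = (y^3 - y^2 - 24*y - 36)/(y^3 - 2*y^2 - y + 2)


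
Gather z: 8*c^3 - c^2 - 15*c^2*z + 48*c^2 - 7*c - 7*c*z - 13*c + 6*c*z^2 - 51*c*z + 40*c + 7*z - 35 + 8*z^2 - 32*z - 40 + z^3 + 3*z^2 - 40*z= 8*c^3 + 47*c^2 + 20*c + z^3 + z^2*(6*c + 11) + z*(-15*c^2 - 58*c - 65) - 75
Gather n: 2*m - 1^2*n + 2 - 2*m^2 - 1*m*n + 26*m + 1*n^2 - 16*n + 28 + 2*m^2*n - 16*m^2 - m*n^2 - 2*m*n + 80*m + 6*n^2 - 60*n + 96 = -18*m^2 + 108*m + n^2*(7 - m) + n*(2*m^2 - 3*m - 77) + 126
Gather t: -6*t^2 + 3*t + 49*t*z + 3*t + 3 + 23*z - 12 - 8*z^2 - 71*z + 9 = -6*t^2 + t*(49*z + 6) - 8*z^2 - 48*z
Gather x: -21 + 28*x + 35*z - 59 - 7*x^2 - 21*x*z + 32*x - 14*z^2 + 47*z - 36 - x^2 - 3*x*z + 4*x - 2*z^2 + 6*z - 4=-8*x^2 + x*(64 - 24*z) - 16*z^2 + 88*z - 120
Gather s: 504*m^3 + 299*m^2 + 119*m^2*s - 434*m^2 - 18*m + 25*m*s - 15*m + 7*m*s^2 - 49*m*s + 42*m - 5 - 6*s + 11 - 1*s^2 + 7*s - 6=504*m^3 - 135*m^2 + 9*m + s^2*(7*m - 1) + s*(119*m^2 - 24*m + 1)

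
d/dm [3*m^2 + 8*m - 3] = 6*m + 8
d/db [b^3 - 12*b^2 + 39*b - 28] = 3*b^2 - 24*b + 39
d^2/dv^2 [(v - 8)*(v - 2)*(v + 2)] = 6*v - 16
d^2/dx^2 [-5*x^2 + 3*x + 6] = -10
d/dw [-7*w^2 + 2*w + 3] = 2 - 14*w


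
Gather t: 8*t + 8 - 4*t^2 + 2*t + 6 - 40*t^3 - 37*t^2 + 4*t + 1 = -40*t^3 - 41*t^2 + 14*t + 15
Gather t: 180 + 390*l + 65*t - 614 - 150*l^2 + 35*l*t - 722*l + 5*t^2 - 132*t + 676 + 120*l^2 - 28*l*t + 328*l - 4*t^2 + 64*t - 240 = -30*l^2 - 4*l + t^2 + t*(7*l - 3) + 2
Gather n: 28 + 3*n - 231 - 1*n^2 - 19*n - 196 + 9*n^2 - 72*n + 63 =8*n^2 - 88*n - 336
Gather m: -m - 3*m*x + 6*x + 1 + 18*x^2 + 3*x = m*(-3*x - 1) + 18*x^2 + 9*x + 1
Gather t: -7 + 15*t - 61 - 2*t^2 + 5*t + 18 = -2*t^2 + 20*t - 50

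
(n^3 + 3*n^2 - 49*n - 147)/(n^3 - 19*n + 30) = (n^3 + 3*n^2 - 49*n - 147)/(n^3 - 19*n + 30)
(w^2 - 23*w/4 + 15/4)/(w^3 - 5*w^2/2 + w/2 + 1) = (4*w^2 - 23*w + 15)/(2*(2*w^3 - 5*w^2 + w + 2))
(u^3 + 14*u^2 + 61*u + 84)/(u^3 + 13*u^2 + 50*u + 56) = (u + 3)/(u + 2)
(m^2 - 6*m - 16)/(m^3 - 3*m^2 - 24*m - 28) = (m - 8)/(m^2 - 5*m - 14)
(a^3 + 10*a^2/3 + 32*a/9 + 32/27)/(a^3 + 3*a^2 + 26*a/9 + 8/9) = (a + 4/3)/(a + 1)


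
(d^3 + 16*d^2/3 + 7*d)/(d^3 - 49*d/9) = 3*(d + 3)/(3*d - 7)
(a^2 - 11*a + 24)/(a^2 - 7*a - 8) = (a - 3)/(a + 1)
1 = 1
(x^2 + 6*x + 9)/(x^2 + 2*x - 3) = (x + 3)/(x - 1)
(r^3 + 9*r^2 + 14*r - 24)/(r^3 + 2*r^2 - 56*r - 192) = (r - 1)/(r - 8)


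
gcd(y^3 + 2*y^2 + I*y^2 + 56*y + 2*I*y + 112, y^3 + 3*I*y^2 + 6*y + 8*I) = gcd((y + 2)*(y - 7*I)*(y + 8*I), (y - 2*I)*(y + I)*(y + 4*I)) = 1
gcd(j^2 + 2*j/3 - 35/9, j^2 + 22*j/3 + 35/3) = j + 7/3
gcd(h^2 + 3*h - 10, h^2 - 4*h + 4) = h - 2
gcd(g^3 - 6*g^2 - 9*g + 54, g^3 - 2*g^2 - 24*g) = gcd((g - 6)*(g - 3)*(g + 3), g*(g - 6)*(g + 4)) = g - 6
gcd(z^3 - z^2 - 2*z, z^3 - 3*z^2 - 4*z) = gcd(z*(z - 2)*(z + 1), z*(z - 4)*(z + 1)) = z^2 + z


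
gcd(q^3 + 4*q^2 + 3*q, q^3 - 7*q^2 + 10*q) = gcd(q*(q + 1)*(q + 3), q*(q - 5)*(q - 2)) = q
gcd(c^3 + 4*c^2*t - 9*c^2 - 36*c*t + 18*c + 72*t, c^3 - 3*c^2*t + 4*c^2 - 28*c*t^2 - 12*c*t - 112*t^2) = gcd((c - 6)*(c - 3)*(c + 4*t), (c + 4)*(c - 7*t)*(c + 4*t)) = c + 4*t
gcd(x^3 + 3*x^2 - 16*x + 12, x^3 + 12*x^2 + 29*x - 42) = x^2 + 5*x - 6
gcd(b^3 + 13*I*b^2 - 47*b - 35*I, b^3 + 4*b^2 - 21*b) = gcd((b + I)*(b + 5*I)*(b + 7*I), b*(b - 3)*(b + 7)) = 1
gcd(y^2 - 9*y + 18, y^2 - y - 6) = y - 3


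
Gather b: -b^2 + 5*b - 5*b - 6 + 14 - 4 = 4 - b^2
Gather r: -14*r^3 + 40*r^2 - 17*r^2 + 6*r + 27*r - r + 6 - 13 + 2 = -14*r^3 + 23*r^2 + 32*r - 5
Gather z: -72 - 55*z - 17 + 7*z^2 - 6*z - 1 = 7*z^2 - 61*z - 90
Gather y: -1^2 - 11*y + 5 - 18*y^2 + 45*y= -18*y^2 + 34*y + 4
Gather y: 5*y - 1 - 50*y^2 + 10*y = -50*y^2 + 15*y - 1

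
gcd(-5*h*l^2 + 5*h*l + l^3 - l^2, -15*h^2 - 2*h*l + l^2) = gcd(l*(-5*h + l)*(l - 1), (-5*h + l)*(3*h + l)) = 5*h - l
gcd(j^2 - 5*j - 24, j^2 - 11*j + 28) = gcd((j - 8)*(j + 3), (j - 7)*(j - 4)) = 1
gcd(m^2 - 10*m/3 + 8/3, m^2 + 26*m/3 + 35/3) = 1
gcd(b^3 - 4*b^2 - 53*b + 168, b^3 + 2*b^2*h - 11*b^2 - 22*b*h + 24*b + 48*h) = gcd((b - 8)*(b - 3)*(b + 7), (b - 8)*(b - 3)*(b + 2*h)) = b^2 - 11*b + 24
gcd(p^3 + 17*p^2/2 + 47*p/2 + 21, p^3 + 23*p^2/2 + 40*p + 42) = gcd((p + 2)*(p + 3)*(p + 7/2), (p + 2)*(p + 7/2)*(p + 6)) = p^2 + 11*p/2 + 7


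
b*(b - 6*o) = b^2 - 6*b*o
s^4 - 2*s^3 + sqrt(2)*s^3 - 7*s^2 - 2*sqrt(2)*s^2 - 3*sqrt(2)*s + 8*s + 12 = (s - 3)*(s + 1)*(s - sqrt(2))*(s + 2*sqrt(2))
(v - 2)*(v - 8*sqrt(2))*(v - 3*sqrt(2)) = v^3 - 11*sqrt(2)*v^2 - 2*v^2 + 22*sqrt(2)*v + 48*v - 96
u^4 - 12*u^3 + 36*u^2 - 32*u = u*(u - 8)*(u - 2)^2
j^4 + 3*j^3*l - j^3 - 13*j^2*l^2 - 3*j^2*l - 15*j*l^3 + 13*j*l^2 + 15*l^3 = (j - 1)*(j - 3*l)*(j + l)*(j + 5*l)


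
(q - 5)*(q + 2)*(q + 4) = q^3 + q^2 - 22*q - 40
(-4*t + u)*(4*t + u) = -16*t^2 + u^2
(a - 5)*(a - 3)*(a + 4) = a^3 - 4*a^2 - 17*a + 60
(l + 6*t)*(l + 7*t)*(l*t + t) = l^3*t + 13*l^2*t^2 + l^2*t + 42*l*t^3 + 13*l*t^2 + 42*t^3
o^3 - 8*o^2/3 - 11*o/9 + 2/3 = (o - 3)*(o - 1/3)*(o + 2/3)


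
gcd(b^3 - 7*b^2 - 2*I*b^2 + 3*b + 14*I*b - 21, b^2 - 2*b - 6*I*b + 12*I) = 1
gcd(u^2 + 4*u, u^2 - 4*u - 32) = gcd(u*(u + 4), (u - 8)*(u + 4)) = u + 4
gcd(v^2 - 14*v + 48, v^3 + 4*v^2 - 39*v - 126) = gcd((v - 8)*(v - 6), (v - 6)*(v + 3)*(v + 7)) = v - 6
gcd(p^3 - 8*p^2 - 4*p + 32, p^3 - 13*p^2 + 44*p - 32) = p - 8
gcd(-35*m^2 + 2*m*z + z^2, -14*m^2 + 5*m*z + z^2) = 7*m + z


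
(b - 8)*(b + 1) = b^2 - 7*b - 8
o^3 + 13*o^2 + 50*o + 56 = (o + 2)*(o + 4)*(o + 7)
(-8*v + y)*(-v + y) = 8*v^2 - 9*v*y + y^2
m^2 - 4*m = m*(m - 4)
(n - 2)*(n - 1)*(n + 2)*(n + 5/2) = n^4 + 3*n^3/2 - 13*n^2/2 - 6*n + 10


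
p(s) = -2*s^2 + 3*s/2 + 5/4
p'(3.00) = -10.50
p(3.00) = -12.25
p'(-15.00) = 61.50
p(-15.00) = -471.25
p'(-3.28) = 14.62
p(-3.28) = -25.19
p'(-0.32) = 2.78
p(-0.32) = 0.57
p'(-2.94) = 13.26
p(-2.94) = -20.45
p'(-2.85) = 12.90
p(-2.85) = -19.27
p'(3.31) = -11.74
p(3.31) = -15.70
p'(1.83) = -5.82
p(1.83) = -2.70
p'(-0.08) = 1.82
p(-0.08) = 1.12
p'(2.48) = -8.42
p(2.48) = -7.33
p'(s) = 3/2 - 4*s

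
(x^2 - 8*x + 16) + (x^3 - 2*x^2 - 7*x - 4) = x^3 - x^2 - 15*x + 12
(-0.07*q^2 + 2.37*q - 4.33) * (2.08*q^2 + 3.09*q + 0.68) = -0.1456*q^4 + 4.7133*q^3 - 1.7307*q^2 - 11.7681*q - 2.9444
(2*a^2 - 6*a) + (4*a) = 2*a^2 - 2*a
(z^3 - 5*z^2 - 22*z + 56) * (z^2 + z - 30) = z^5 - 4*z^4 - 57*z^3 + 184*z^2 + 716*z - 1680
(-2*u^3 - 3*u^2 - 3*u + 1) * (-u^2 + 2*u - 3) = 2*u^5 - u^4 + 3*u^3 + 2*u^2 + 11*u - 3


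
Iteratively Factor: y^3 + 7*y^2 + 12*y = (y + 4)*(y^2 + 3*y) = (y + 3)*(y + 4)*(y)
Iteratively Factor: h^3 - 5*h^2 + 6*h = (h)*(h^2 - 5*h + 6) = h*(h - 2)*(h - 3)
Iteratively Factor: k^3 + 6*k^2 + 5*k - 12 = (k - 1)*(k^2 + 7*k + 12) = (k - 1)*(k + 3)*(k + 4)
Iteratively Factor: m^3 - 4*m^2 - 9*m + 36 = (m + 3)*(m^2 - 7*m + 12) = (m - 4)*(m + 3)*(m - 3)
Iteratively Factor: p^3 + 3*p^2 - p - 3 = (p + 1)*(p^2 + 2*p - 3) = (p + 1)*(p + 3)*(p - 1)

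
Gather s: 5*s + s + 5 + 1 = 6*s + 6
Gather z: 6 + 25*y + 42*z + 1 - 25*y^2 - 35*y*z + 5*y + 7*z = -25*y^2 + 30*y + z*(49 - 35*y) + 7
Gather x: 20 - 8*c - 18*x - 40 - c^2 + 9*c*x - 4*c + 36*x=-c^2 - 12*c + x*(9*c + 18) - 20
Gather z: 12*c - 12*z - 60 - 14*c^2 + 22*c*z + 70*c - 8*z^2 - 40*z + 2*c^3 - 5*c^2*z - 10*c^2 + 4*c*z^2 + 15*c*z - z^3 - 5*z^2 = 2*c^3 - 24*c^2 + 82*c - z^3 + z^2*(4*c - 13) + z*(-5*c^2 + 37*c - 52) - 60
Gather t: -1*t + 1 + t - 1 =0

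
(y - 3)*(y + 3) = y^2 - 9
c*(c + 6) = c^2 + 6*c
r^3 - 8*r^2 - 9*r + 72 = (r - 8)*(r - 3)*(r + 3)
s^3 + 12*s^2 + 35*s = s*(s + 5)*(s + 7)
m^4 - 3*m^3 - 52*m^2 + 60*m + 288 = (m - 8)*(m - 3)*(m + 2)*(m + 6)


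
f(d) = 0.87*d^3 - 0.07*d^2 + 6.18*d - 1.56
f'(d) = 2.61*d^2 - 0.14*d + 6.18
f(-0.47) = -4.57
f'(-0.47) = 6.82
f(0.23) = -0.13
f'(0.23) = 6.29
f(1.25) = 7.75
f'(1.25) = 10.08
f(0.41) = 1.02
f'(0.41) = 6.56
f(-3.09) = -46.99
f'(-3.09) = 31.53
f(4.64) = 112.52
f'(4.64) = 61.72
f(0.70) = 3.03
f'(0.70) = 7.36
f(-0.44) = -4.37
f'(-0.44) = 6.75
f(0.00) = -1.56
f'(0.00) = 6.18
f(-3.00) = -44.22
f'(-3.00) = 30.09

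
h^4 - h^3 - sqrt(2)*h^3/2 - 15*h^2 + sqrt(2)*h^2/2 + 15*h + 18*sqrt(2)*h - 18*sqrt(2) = (h - 1)*(h - 2*sqrt(2))*(h - 3*sqrt(2)/2)*(h + 3*sqrt(2))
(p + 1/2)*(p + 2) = p^2 + 5*p/2 + 1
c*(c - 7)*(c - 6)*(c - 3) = c^4 - 16*c^3 + 81*c^2 - 126*c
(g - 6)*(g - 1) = g^2 - 7*g + 6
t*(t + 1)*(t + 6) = t^3 + 7*t^2 + 6*t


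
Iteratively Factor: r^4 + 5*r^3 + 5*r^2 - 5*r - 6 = (r + 2)*(r^3 + 3*r^2 - r - 3) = (r + 2)*(r + 3)*(r^2 - 1) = (r + 1)*(r + 2)*(r + 3)*(r - 1)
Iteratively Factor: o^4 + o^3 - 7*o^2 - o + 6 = (o - 1)*(o^3 + 2*o^2 - 5*o - 6) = (o - 2)*(o - 1)*(o^2 + 4*o + 3) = (o - 2)*(o - 1)*(o + 3)*(o + 1)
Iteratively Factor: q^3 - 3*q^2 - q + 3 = (q - 3)*(q^2 - 1) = (q - 3)*(q + 1)*(q - 1)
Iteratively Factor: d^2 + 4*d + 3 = (d + 3)*(d + 1)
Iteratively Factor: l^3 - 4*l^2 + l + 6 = (l - 3)*(l^2 - l - 2) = (l - 3)*(l - 2)*(l + 1)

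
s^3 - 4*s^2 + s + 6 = (s - 3)*(s - 2)*(s + 1)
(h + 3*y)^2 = h^2 + 6*h*y + 9*y^2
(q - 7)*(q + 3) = q^2 - 4*q - 21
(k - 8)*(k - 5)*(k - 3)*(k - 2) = k^4 - 18*k^3 + 111*k^2 - 278*k + 240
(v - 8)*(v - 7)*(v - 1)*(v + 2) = v^4 - 14*v^3 + 39*v^2 + 86*v - 112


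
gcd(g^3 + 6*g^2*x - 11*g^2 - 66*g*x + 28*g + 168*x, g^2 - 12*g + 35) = g - 7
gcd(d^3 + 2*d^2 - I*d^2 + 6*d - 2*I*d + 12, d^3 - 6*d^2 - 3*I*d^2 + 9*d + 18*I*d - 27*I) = d - 3*I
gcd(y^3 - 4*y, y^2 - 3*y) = y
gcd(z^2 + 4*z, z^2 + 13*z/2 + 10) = z + 4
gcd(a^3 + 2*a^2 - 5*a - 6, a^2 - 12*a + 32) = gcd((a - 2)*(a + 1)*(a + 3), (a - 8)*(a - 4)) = 1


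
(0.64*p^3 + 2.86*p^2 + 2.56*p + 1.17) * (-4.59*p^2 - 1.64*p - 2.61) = -2.9376*p^5 - 14.177*p^4 - 18.1112*p^3 - 17.0333*p^2 - 8.6004*p - 3.0537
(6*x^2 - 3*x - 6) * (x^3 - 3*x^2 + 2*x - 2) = 6*x^5 - 21*x^4 + 15*x^3 - 6*x + 12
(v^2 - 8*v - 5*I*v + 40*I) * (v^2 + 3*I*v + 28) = v^4 - 8*v^3 - 2*I*v^3 + 43*v^2 + 16*I*v^2 - 344*v - 140*I*v + 1120*I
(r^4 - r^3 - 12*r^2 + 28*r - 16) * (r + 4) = r^5 + 3*r^4 - 16*r^3 - 20*r^2 + 96*r - 64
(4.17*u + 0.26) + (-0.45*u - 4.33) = 3.72*u - 4.07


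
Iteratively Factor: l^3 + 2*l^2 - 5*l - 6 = (l + 3)*(l^2 - l - 2) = (l - 2)*(l + 3)*(l + 1)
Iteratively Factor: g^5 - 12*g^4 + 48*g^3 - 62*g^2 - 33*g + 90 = (g - 3)*(g^4 - 9*g^3 + 21*g^2 + g - 30) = (g - 3)*(g - 2)*(g^3 - 7*g^2 + 7*g + 15) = (g - 5)*(g - 3)*(g - 2)*(g^2 - 2*g - 3) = (g - 5)*(g - 3)*(g - 2)*(g + 1)*(g - 3)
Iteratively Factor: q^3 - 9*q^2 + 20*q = (q - 5)*(q^2 - 4*q) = q*(q - 5)*(q - 4)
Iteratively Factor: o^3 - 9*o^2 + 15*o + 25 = (o - 5)*(o^2 - 4*o - 5) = (o - 5)*(o + 1)*(o - 5)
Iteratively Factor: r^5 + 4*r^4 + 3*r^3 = (r)*(r^4 + 4*r^3 + 3*r^2) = r^2*(r^3 + 4*r^2 + 3*r) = r^2*(r + 1)*(r^2 + 3*r) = r^2*(r + 1)*(r + 3)*(r)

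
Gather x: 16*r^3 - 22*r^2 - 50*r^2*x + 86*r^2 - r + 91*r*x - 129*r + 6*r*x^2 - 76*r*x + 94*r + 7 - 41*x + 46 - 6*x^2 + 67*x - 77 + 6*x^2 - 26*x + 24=16*r^3 + 64*r^2 + 6*r*x^2 - 36*r + x*(-50*r^2 + 15*r)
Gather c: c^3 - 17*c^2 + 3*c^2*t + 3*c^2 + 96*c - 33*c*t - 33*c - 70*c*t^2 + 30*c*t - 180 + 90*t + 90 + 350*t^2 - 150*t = c^3 + c^2*(3*t - 14) + c*(-70*t^2 - 3*t + 63) + 350*t^2 - 60*t - 90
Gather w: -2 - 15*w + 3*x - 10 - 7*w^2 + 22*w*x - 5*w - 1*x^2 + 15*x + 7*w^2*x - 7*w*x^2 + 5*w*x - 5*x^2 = w^2*(7*x - 7) + w*(-7*x^2 + 27*x - 20) - 6*x^2 + 18*x - 12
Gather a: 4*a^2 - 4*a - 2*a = 4*a^2 - 6*a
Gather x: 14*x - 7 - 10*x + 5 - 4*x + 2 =0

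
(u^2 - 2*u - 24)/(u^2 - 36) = (u + 4)/(u + 6)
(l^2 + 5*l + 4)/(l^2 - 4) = (l^2 + 5*l + 4)/(l^2 - 4)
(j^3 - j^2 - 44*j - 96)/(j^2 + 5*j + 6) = (j^2 - 4*j - 32)/(j + 2)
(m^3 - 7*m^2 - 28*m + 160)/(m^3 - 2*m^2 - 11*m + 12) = (m^2 - 3*m - 40)/(m^2 + 2*m - 3)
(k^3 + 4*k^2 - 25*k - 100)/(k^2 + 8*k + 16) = (k^2 - 25)/(k + 4)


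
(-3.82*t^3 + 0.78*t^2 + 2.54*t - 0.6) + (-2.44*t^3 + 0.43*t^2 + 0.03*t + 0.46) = -6.26*t^3 + 1.21*t^2 + 2.57*t - 0.14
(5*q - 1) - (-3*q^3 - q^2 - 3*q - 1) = 3*q^3 + q^2 + 8*q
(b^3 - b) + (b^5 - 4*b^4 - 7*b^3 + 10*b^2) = b^5 - 4*b^4 - 6*b^3 + 10*b^2 - b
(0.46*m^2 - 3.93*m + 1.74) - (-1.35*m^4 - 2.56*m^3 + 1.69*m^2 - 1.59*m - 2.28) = 1.35*m^4 + 2.56*m^3 - 1.23*m^2 - 2.34*m + 4.02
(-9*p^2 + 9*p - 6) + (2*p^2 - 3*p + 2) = -7*p^2 + 6*p - 4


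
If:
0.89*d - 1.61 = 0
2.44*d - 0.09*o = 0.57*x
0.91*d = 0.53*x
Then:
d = 1.81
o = 29.37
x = 3.11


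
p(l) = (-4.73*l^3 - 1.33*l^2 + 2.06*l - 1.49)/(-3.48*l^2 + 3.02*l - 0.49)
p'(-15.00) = 1.36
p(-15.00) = -18.86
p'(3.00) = 1.22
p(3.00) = 5.93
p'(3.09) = 1.23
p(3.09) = 6.04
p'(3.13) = 1.23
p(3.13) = 6.09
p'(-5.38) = 1.35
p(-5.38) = -5.84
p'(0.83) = -38.61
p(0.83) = 8.93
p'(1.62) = 0.32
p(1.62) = 4.60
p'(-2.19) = 1.33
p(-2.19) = -1.57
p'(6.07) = 1.34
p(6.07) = 9.93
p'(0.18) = 582.01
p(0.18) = 20.12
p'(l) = (6.96*l - 3.02)*(-4.73*l^3 - 1.33*l^2 + 2.06*l - 1.49)/(-3.48*l^2 + 3.02*l - 0.49)^2 + (-14.19*l^2 - 2.66*l + 2.06)/(-3.48*l^2 + 3.02*l - 0.49)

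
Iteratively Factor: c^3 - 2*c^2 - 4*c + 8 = (c - 2)*(c^2 - 4) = (c - 2)*(c + 2)*(c - 2)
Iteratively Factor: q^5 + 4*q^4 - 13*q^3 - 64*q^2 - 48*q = (q + 4)*(q^4 - 13*q^2 - 12*q) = (q + 3)*(q + 4)*(q^3 - 3*q^2 - 4*q) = (q + 1)*(q + 3)*(q + 4)*(q^2 - 4*q) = q*(q + 1)*(q + 3)*(q + 4)*(q - 4)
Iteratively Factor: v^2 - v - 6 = (v + 2)*(v - 3)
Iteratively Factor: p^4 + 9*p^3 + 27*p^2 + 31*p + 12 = (p + 4)*(p^3 + 5*p^2 + 7*p + 3) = (p + 3)*(p + 4)*(p^2 + 2*p + 1) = (p + 1)*(p + 3)*(p + 4)*(p + 1)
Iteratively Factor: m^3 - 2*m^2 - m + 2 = (m - 1)*(m^2 - m - 2) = (m - 1)*(m + 1)*(m - 2)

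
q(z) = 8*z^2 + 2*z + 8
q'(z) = 16*z + 2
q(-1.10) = 15.48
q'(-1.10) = -15.60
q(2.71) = 72.17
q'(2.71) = 45.36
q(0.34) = 9.60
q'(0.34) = 7.44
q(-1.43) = 21.50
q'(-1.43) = -20.88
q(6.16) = 323.88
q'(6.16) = 100.56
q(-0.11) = 7.88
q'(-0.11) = 0.24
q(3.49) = 112.42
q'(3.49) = 57.84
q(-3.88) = 120.68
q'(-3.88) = -60.08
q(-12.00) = 1136.00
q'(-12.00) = -190.00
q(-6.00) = 284.00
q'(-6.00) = -94.00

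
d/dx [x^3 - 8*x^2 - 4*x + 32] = 3*x^2 - 16*x - 4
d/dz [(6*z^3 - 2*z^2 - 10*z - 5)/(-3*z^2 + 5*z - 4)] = (-18*z^4 + 60*z^3 - 112*z^2 - 14*z + 65)/(9*z^4 - 30*z^3 + 49*z^2 - 40*z + 16)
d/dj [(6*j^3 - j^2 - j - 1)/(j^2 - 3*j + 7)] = 2*(3*j^4 - 18*j^3 + 65*j^2 - 6*j - 5)/(j^4 - 6*j^3 + 23*j^2 - 42*j + 49)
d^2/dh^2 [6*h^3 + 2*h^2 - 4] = 36*h + 4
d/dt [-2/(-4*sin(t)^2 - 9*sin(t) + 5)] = -2*(8*sin(t) + 9)*cos(t)/(4*sin(t)^2 + 9*sin(t) - 5)^2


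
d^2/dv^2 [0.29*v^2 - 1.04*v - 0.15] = 0.580000000000000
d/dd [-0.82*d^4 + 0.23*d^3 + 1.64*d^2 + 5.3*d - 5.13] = -3.28*d^3 + 0.69*d^2 + 3.28*d + 5.3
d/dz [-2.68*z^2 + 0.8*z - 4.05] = 0.8 - 5.36*z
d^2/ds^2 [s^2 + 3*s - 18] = 2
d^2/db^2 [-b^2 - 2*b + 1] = -2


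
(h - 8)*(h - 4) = h^2 - 12*h + 32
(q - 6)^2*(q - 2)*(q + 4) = q^4 - 10*q^3 + 4*q^2 + 168*q - 288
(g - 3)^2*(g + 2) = g^3 - 4*g^2 - 3*g + 18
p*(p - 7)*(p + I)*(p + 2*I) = p^4 - 7*p^3 + 3*I*p^3 - 2*p^2 - 21*I*p^2 + 14*p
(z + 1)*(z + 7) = z^2 + 8*z + 7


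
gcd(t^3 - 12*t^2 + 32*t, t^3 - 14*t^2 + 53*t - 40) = t - 8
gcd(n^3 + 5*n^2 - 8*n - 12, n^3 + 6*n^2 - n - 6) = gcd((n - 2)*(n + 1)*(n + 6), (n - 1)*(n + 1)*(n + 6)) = n^2 + 7*n + 6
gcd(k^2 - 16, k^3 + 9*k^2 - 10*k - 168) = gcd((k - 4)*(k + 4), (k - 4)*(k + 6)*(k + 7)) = k - 4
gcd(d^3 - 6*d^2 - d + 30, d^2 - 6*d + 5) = d - 5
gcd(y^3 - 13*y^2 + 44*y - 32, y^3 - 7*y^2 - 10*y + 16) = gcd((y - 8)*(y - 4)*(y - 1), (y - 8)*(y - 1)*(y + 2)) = y^2 - 9*y + 8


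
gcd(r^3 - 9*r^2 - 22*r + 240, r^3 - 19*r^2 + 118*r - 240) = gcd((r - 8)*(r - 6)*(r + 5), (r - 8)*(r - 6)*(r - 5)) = r^2 - 14*r + 48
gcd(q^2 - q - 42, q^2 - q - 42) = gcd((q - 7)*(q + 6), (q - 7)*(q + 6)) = q^2 - q - 42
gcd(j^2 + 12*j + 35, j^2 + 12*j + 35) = j^2 + 12*j + 35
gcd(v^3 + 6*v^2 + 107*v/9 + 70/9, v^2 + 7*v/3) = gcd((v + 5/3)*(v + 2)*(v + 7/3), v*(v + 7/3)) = v + 7/3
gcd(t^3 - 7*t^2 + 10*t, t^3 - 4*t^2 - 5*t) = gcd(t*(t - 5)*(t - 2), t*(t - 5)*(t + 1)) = t^2 - 5*t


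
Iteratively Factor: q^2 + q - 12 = (q + 4)*(q - 3)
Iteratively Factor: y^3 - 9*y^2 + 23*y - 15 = (y - 1)*(y^2 - 8*y + 15) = (y - 3)*(y - 1)*(y - 5)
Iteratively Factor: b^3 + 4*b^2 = (b)*(b^2 + 4*b) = b*(b + 4)*(b)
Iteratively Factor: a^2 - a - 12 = (a + 3)*(a - 4)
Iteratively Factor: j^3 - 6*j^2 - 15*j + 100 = (j - 5)*(j^2 - j - 20) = (j - 5)*(j + 4)*(j - 5)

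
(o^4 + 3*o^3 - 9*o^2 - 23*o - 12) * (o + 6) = o^5 + 9*o^4 + 9*o^3 - 77*o^2 - 150*o - 72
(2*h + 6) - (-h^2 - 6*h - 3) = h^2 + 8*h + 9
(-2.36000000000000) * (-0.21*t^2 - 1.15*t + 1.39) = 0.4956*t^2 + 2.714*t - 3.2804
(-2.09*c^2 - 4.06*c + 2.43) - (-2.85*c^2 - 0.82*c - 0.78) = 0.76*c^2 - 3.24*c + 3.21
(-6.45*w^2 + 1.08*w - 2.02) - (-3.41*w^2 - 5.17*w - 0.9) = -3.04*w^2 + 6.25*w - 1.12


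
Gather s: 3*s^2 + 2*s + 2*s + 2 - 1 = 3*s^2 + 4*s + 1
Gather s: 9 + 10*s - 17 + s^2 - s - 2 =s^2 + 9*s - 10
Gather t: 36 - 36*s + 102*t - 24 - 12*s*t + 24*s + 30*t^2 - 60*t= -12*s + 30*t^2 + t*(42 - 12*s) + 12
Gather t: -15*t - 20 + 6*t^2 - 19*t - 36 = 6*t^2 - 34*t - 56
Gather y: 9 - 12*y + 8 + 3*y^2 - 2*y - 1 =3*y^2 - 14*y + 16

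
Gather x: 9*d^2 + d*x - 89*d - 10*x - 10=9*d^2 - 89*d + x*(d - 10) - 10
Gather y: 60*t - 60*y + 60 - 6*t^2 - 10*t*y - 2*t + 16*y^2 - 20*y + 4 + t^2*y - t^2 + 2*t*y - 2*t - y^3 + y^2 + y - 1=-7*t^2 + 56*t - y^3 + 17*y^2 + y*(t^2 - 8*t - 79) + 63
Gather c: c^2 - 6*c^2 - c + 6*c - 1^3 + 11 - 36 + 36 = -5*c^2 + 5*c + 10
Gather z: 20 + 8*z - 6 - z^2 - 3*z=-z^2 + 5*z + 14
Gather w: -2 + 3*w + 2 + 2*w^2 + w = 2*w^2 + 4*w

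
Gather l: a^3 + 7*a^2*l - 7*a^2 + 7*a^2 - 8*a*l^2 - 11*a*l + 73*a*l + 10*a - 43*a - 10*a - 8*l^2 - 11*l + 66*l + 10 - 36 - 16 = a^3 - 43*a + l^2*(-8*a - 8) + l*(7*a^2 + 62*a + 55) - 42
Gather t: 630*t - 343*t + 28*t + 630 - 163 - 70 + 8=315*t + 405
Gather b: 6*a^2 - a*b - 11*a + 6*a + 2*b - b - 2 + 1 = 6*a^2 - 5*a + b*(1 - a) - 1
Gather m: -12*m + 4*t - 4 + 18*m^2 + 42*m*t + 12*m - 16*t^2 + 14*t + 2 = 18*m^2 + 42*m*t - 16*t^2 + 18*t - 2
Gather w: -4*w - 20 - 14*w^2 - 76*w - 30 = -14*w^2 - 80*w - 50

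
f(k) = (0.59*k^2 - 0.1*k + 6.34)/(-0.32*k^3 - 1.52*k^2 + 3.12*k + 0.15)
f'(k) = (1.18*k - 0.1)/(-0.32*k^3 - 1.52*k^2 + 3.12*k + 0.15) + (0.59*k^2 - 0.1*k + 6.34)*(0.96*k^2 + 3.04*k - 3.12)/(-0.32*k^3 - 1.52*k^2 + 3.12*k + 0.15)^2 = (0.1888*k^4 - 0.064*k^3 + 7.7752*k^2 + 19.4506*k - 19.7958)/(0.1024*k^6 + 0.9728*k^5 + 0.3136*k^4 - 9.5808*k^3 + 9.2784*k^2 + 0.936*k + 0.0225)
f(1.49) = 20.51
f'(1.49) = 203.13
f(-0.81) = -2.12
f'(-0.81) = -2.95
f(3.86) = -0.51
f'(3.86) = 0.25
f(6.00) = -0.26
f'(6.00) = 0.06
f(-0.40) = -4.90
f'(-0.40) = -15.09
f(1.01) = 4.81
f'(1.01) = 3.92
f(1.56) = 73.78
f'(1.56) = 2845.01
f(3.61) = -0.58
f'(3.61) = 0.33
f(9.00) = -0.16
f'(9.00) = 0.02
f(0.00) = 42.27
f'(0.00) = -879.81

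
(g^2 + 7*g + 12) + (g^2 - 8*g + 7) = 2*g^2 - g + 19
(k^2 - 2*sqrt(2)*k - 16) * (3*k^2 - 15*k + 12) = 3*k^4 - 15*k^3 - 6*sqrt(2)*k^3 - 36*k^2 + 30*sqrt(2)*k^2 - 24*sqrt(2)*k + 240*k - 192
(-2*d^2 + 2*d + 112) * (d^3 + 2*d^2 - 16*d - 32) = -2*d^5 - 2*d^4 + 148*d^3 + 256*d^2 - 1856*d - 3584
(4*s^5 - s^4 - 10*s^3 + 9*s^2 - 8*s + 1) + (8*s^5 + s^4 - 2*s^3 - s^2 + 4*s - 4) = 12*s^5 - 12*s^3 + 8*s^2 - 4*s - 3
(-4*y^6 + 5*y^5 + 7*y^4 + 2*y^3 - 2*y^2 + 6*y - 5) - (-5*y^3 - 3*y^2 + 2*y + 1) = -4*y^6 + 5*y^5 + 7*y^4 + 7*y^3 + y^2 + 4*y - 6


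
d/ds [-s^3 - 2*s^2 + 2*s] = -3*s^2 - 4*s + 2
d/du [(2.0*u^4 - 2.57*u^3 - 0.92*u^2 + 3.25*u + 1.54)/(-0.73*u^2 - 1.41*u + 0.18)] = (-2.92*u^5 - 6.5839*u^4 + 8.6874*u^3 + 2.2819*u^2 + 1.9172*u + 2.7564)/(0.5329*u^4 + 2.0586*u^3 + 1.7253*u^2 - 0.5076*u + 0.0324)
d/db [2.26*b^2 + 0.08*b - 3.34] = 4.52*b + 0.08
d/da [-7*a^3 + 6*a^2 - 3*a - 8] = -21*a^2 + 12*a - 3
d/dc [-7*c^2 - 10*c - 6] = -14*c - 10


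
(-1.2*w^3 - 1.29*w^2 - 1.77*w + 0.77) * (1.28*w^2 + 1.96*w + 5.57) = -1.536*w^5 - 4.0032*w^4 - 11.478*w^3 - 9.6689*w^2 - 8.3497*w + 4.2889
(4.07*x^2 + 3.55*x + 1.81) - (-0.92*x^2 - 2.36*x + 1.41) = 4.99*x^2 + 5.91*x + 0.4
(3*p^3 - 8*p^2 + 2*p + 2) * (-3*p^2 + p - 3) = -9*p^5 + 27*p^4 - 23*p^3 + 20*p^2 - 4*p - 6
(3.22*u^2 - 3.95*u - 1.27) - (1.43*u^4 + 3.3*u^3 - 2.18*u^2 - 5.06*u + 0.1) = -1.43*u^4 - 3.3*u^3 + 5.4*u^2 + 1.11*u - 1.37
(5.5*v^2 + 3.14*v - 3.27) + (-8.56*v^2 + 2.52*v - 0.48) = -3.06*v^2 + 5.66*v - 3.75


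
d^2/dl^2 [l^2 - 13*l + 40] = 2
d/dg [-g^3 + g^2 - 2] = g*(2 - 3*g)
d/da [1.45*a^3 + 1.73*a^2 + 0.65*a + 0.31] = 4.35*a^2 + 3.46*a + 0.65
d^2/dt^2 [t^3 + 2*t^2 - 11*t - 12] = 6*t + 4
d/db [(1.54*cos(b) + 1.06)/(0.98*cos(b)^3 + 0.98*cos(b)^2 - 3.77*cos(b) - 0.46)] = (3.0184*cos(b)^3 + 4.6256*cos(b)^2 + 2.0776*cos(b) - 3.2878)*sin(b)/(0.9604*cos(b)^6 + 1.9208*cos(b)^5 - 6.4288*cos(b)^4 - 8.2908*cos(b)^3 + 13.3113*cos(b)^2 + 3.4684*cos(b) + 0.2116)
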